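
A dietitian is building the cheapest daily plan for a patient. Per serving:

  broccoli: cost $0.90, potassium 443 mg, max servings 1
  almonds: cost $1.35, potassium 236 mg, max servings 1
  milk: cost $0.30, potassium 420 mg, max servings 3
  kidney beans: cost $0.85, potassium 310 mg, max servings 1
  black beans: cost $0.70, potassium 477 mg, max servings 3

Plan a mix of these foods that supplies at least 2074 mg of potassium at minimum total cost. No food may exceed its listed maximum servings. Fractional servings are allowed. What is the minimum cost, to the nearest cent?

$2.09

Cost per mg of potassium: milk $0.0007, black beans $0.0015, broccoli $0.0020, kidney beans $0.0027, almonds $0.0057.
Take 3 servings of milk: +1260.0 mg potassium for $0.90 (total $0.90, still need 814.0 mg).
Take 1.706 servings of black beans: +814.0 mg potassium for $1.19 (total $2.09, still need 0.0 mg).
Greedy by cheapest-per-mg is optimal for a single linear constraint, so the minimum cost is $2.09.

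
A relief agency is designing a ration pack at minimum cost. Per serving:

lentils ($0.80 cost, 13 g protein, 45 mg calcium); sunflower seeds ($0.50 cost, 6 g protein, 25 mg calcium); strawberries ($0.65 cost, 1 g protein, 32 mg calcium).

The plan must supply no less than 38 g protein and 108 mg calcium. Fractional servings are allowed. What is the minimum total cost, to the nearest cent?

This is a tiny linear program; its minimum lies at a vertex of the feasible set. List the vertices and price them.
lentils only: max(38/13, 108/45) = 2.923 servings → $2.34.
sunflower seeds only: max(38/6, 108/25) = 6.333 servings → $3.17.
strawberries only: max(38/1, 108/32) = 38 servings → $24.70.
lentils + sunflower seeds: the both-tight solution has a negative serving — not a feasible corner.
lentils + strawberries: the both-tight solution has a negative serving — not a feasible corner.
sunflower seeds + strawberries: intersection lies outside the first quadrant.
The minimum over all feasible corners is $2.34.

$2.34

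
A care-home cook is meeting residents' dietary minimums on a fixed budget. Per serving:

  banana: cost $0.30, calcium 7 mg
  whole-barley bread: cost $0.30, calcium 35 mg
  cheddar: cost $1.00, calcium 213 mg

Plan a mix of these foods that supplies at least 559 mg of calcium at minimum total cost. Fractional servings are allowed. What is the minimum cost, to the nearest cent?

$2.62

Cost per mg of calcium: cheddar $0.0047, whole-barley bread $0.0086, banana $0.0429.
With no serving limits, use only cheddar: 559 mg / 213 mg = 2.624 servings × $1.00 = $2.62.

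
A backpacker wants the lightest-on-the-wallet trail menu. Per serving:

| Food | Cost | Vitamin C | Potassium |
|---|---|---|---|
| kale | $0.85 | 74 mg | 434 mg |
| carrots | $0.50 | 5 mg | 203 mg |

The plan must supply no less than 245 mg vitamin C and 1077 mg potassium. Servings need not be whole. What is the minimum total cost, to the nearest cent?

$2.81

Compare the cost at each extreme point of the feasible region.
kale only: max(245/74, 1077/434) = 3.311 servings → $2.81.
carrots only: max(245/5, 1077/203) = 49 servings → $24.50.
kale + carrots with both targets exact would need a negative amount; discard.
So the least-cost plan costs $2.81.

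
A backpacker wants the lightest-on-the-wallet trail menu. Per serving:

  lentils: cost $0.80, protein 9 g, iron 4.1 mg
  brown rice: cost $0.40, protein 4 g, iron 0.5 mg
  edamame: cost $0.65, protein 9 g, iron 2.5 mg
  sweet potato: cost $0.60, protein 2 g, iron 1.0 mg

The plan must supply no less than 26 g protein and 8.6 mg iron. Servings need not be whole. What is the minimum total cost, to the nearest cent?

This is a tiny linear program; its minimum lies at a vertex of the feasible set. List the vertices and price them.
lentils only: max(26/9, 8.6/4.1) = 2.889 servings → $2.31.
brown rice only: max(26/4, 8.6/0.5) = 17.2 servings → $6.88.
edamame only: max(26/9, 8.6/2.5) = 3.44 servings → $2.24.
sweet potato only: max(26/2, 8.6/1.0) = 13 servings → $7.80.
lentils + brown rice with both tight: 1.798 servings and 2.454 servings → $2.42.
lentils + edamame with both tight: 0.8611 servings and 2.028 servings → $2.01.
lentils + sweet potato: intersection lies outside the first quadrant.
brown rice + edamame: intersection lies outside the first quadrant.
brown rice + sweet potato with both tight: 2.933 servings and 7.133 servings → $5.45.
edamame + sweet potato with both tight: 2.2 servings and 3.1 servings → $3.29.
The minimum over all feasible corners is $2.01.

$2.01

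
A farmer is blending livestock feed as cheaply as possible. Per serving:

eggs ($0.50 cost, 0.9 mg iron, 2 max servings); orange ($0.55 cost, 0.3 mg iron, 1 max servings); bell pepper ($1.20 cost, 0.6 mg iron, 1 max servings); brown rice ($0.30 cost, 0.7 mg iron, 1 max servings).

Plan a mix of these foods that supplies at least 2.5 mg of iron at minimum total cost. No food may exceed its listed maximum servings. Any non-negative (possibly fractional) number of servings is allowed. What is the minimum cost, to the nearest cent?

Cost per mg of iron: brown rice $0.4286, eggs $0.5556, orange $1.8333, bell pepper $2.0000.
Take 1 serving of brown rice: +0.7 mg iron for $0.30 (total $0.30, still need 1.8 mg).
Take 2 servings of eggs: +1.8 mg iron for $1.00 (total $1.30, still need 0.0 mg).
Greedy by cheapest-per-mg is optimal for a single linear constraint, so the minimum cost is $1.30.

$1.30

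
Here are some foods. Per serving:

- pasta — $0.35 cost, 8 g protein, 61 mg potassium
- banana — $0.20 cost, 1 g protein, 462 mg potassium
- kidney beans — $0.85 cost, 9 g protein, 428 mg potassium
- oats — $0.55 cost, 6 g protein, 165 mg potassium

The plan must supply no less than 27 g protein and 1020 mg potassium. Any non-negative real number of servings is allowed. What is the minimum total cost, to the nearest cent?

With two linear requirements the optimum uses one or two foods; enumerate the corners.
pasta only: max(27/8, 1020/61) = 16.72 servings → $5.85.
banana only: max(27/1, 1020/462) = 27 servings → $5.40.
kidney beans only: max(27/9, 1020/428) = 3 servings → $2.55.
oats only: max(27/6, 1020/165) = 6.182 servings → $3.40.
pasta + banana with both tight: 3.151 servings and 1.792 servings → $1.46.
pasta + kidney beans with both tight: 0.8264 servings and 2.265 servings → $2.21.
pasta + oats with both targets exact would need a negative amount; discard.
banana + kidney beans with both targets exact would need a negative amount; discard.
banana + oats with both tight: 0.6387 servings and 4.394 servings → $2.54.
kidney beans + oats with both tight: 1.537 servings and 2.194 servings → $2.51.
The minimum over all feasible corners is $1.46.

$1.46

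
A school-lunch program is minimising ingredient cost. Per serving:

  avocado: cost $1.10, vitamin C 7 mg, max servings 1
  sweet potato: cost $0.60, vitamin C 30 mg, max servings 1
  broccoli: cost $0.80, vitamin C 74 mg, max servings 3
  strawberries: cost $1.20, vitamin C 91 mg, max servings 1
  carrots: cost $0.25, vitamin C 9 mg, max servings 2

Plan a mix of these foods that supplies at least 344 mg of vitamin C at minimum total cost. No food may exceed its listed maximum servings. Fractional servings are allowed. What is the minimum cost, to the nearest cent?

Cost per mg of vitamin C: broccoli $0.0108, strawberries $0.0132, sweet potato $0.0200, carrots $0.0278, avocado $0.1571.
Take 3 servings of broccoli: +222.0 mg vitamin C for $2.40 (total $2.40, still need 122.0 mg).
Take 1 serving of strawberries: +91.0 mg vitamin C for $1.20 (total $3.60, still need 31.0 mg).
Take 1 serving of sweet potato: +30.0 mg vitamin C for $0.60 (total $4.20, still need 1.0 mg).
Take 0.1111 servings of carrots: +1.0 mg vitamin C for $0.03 (total $4.23, still need 0.0 mg).
Greedy by cheapest-per-mg is optimal for a single linear constraint, so the minimum cost is $4.23.

$4.23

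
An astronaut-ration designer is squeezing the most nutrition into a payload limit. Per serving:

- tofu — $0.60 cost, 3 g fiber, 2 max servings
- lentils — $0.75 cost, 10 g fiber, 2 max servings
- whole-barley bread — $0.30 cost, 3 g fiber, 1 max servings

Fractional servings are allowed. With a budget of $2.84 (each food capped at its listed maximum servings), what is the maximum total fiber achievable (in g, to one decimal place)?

28.2 g

Fiber per dollar: lentils 13.33, whole-barley bread 10, tofu 5.
Take 2 servings of lentils: spends $1.50, +20.0 g fiber (running total 20.0 g).
Take 1 serving of whole-barley bread: spends $0.30, +3.0 g fiber (running total 23.0 g).
Take 1.733 servings of tofu: spends $1.04, +5.2 g fiber (running total 28.2 g).
Filling greedily by fiber-per-dollar is optimal for one linear limit, giving 28.2 g.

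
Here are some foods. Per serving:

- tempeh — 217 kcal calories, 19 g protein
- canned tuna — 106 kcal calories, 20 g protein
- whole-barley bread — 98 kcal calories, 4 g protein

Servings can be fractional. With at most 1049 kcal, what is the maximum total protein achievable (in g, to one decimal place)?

197.9 g

Protein per kcal: canned tuna 0.1887, tempeh 0.08756, whole-barley bread 0.04082.
With no serving limits, spend the whole calories allowance on canned tuna: 1049 kcal / 106 kcal × 20 g = 197.9 g.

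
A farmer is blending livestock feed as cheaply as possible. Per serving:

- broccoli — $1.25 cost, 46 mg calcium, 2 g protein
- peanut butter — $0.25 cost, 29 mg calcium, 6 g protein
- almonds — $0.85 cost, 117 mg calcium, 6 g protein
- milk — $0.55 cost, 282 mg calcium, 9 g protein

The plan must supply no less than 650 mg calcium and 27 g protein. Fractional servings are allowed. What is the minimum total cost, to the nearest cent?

A basic optimal solution has at most two foods positive. Try each food alone and each pair with both targets met exactly.
broccoli only: max(650/46, 27/2) = 14.13 servings → $17.66.
peanut butter only: max(650/29, 27/6) = 22.41 servings → $5.60.
almonds only: max(650/117, 27/6) = 5.556 servings → $4.72.
milk only: max(650/282, 27/9) = 3 servings → $1.65.
broccoli + peanut butter with both targets exact would need a negative amount; discard.
broccoli + almonds: intersection lies outside the first quadrant.
broccoli + milk with both tight: 11.76 servings and 0.3867 servings → $14.91.
peanut butter + almonds: the both-tight solution has a negative serving — not a feasible corner.
peanut butter + milk with both tight: 1.233 servings and 2.178 servings → $1.51.
almonds + milk with both tight: 2.761 servings and 1.16 servings → $2.98.
So the least-cost plan costs $1.51.

$1.51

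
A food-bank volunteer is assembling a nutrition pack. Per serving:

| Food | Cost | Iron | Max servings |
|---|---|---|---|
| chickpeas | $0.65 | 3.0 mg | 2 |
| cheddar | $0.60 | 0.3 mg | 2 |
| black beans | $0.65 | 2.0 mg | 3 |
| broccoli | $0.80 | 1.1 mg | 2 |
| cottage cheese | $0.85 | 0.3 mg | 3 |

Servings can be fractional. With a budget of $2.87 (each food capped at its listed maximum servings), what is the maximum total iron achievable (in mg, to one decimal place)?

Iron per dollar: chickpeas 4.615, black beans 3.077, broccoli 1.375, cheddar 0.5, cottage cheese 0.3529.
Take 2 servings of chickpeas: spends $1.30, +6.0 mg iron (running total 6.0 mg).
Take 2.415 servings of black beans: spends $1.57, +4.8 mg iron (running total 10.8 mg).
Greedy by best ratio exhausts the cost allowance optimally: 10.8 mg.

10.8 mg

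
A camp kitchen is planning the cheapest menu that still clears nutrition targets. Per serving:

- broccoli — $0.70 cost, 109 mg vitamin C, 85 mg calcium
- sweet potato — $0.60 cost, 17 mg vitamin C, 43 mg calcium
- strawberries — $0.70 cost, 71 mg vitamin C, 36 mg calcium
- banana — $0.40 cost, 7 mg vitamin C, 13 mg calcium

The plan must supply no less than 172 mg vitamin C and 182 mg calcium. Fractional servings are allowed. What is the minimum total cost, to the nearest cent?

At the optimum either one food covers both requirements or two foods hit both targets exactly; no other combination can be cheaper.
broccoli only: max(172/109, 182/85) = 2.141 servings → $1.50.
sweet potato only: max(172/17, 182/43) = 10.12 servings → $6.07.
strawberries only: max(172/71, 182/36) = 5.056 servings → $3.54.
banana only: max(172/7, 182/13) = 24.57 servings → $9.83.
broccoli + sweet potato with both tight: 1.327 servings and 1.61 servings → $1.89.
broccoli + strawberries: the both-tight solution has a negative serving — not a feasible corner.
broccoli + banana with both tight: 1.17 servings and 6.348 servings → $3.36.
sweet potato + strawberries with both tight: 2.757 servings and 1.762 servings → $2.89.
sweet potato + banana: the both-tight solution has a negative serving — not a feasible corner.
strawberries + banana with both tight: 1.434 servings and 10.03 servings → $5.02.
Cheapest feasible corner: $1.50.

$1.50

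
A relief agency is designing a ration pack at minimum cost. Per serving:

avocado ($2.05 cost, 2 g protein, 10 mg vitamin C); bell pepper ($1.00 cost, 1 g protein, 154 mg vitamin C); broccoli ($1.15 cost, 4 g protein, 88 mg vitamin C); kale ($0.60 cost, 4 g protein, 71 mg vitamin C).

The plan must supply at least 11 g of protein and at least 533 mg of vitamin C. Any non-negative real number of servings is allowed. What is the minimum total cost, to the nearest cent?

$3.76

An LP optimum is at a vertex; with two nutrient constraints at most two foods are used. Check each candidate.
avocado only: max(11/2, 533/10) = 53.3 servings → $109.27.
bell pepper only: max(11/1, 533/154) = 11 servings → $11.00.
broccoli only: max(11/4, 533/88) = 6.057 servings → $6.97.
kale only: max(11/4, 533/71) = 7.507 servings → $4.50.
avocado + bell pepper with both tight: 3.896 servings and 3.208 servings → $11.19.
avocado + broccoli: the both-tight solution has a negative serving — not a feasible corner.
avocado + kale: intersection lies outside the first quadrant.
bell pepper + broccoli with both tight: 2.205 servings and 2.199 servings → $4.73.
bell pepper + kale with both tight: 2.479 servings and 2.13 servings → $3.76.
broccoli + kale with both targets exact would need a negative amount; discard.
Cheapest feasible corner: $3.76.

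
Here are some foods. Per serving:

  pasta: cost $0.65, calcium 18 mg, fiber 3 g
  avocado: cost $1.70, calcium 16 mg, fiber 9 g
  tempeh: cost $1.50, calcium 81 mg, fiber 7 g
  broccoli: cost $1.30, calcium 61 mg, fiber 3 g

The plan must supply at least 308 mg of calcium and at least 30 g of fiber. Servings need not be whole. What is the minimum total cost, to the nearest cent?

$6.33

With two linear requirements the optimum uses one or two foods; enumerate the corners.
pasta only: max(308/18, 30/3) = 17.11 servings → $11.12.
avocado only: max(308/16, 30/9) = 19.25 servings → $32.73.
tempeh only: max(308/81, 30/7) = 4.286 servings → $6.43.
broccoli only: max(308/61, 30/3) = 10 servings → $13.00.
pasta + avocado: the both-tight solution has a negative serving — not a feasible corner.
pasta + tempeh with both tight: 2.342 servings and 3.282 servings → $6.45.
pasta + broccoli with both tight: 7.023 servings and 2.977 servings → $8.43.
avocado + tempeh with both tight: 0.4441 servings and 3.715 servings → $6.33.
avocado + broccoli with both tight: 1.808 servings and 4.575 servings → $9.02.
tempeh + broccoli: the both-tight solution has a negative serving — not a feasible corner.
So the least-cost plan costs $6.33.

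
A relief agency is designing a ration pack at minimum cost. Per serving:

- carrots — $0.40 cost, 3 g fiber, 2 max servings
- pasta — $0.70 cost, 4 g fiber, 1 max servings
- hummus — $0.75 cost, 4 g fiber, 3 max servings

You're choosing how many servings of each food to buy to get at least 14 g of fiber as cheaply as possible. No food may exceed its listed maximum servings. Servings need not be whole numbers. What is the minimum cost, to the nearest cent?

Cost per g of fiber: carrots $0.1333, pasta $0.1750, hummus $0.1875.
Take 2 servings of carrots: +6.0 g fiber for $0.80 (total $0.80, still need 8.0 g).
Take 1 serving of pasta: +4.0 g fiber for $0.70 (total $1.50, still need 4.0 g).
Take 1 serving of hummus: +4.0 g fiber for $0.75 (total $2.25, still need 0.0 g).
Greedy by cheapest-per-g is optimal for a single linear constraint, so the minimum cost is $2.25.

$2.25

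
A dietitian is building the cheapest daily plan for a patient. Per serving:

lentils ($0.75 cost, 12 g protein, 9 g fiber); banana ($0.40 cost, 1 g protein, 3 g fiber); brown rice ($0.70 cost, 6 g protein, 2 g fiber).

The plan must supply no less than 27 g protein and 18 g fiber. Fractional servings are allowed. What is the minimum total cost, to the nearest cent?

$1.69

Minimising a linear cost over {protein ≥ 27, fiber ≥ 18, servings ≥ 0} — the optimum is at a vertex, using one or two foods.
lentils only: max(27/12, 18/9) = 2.25 servings → $1.69.
banana only: max(27/1, 18/3) = 27 servings → $10.80.
brown rice only: max(27/6, 18/2) = 9 servings → $6.30.
lentils + banana: the both-tight solution has a negative serving — not a feasible corner.
lentils + brown rice with both tight: 1.8 servings and 0.9 servings → $1.98.
banana + brown rice with both tight: 3.375 servings and 3.938 servings → $4.11.
The minimum over all feasible corners is $1.69.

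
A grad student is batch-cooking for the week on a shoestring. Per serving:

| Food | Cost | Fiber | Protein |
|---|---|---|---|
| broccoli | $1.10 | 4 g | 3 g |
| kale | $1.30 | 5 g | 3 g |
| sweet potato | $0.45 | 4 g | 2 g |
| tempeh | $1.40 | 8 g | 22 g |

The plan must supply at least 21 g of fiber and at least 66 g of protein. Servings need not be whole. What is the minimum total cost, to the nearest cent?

$4.20

broccoli only: max(21/4, 66/3) = 22 servings → $24.20.
kale only: max(21/5, 66/3) = 22 servings → $28.60.
sweet potato only: max(21/4, 66/2) = 33 servings → $14.85.
tempeh only: max(21/8, 66/22) = 3 servings → $4.20.
broccoli + kale: intersection lies outside the first quadrant.
broccoli + sweet potato: intersection lies outside the first quadrant.
broccoli + tempeh: intersection lies outside the first quadrant.
kale + sweet potato with both targets exact would need a negative amount; discard.
kale + tempeh: intersection lies outside the first quadrant.
sweet potato + tempeh: the both-tight solution has a negative serving — not a feasible corner.
The minimum over all feasible corners is $4.20.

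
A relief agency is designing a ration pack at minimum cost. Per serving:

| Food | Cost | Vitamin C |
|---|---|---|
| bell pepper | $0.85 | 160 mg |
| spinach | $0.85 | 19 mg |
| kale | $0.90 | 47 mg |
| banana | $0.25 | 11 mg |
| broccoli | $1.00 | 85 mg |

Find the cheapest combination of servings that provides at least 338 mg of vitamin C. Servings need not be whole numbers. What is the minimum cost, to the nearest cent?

$1.80

Cost per mg of vitamin C: bell pepper $0.0053, broccoli $0.0118, kale $0.0191, banana $0.0227, spinach $0.0447.
With no serving limits, use only bell pepper: 338 mg / 160 mg = 2.112 servings × $0.85 = $1.80.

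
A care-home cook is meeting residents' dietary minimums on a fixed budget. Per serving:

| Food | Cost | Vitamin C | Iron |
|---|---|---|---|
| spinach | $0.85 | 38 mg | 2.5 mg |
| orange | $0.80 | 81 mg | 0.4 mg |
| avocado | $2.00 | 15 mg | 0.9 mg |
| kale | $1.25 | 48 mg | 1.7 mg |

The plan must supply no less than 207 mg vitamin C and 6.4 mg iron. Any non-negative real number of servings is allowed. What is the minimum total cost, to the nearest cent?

The cheapest plan sits at a corner of the feasible region — with two constraints it uses at most two foods.
spinach only: max(207/38, 6.4/2.5) = 5.447 servings → $4.63.
orange only: max(207/81, 6.4/0.4) = 16 servings → $12.80.
avocado only: max(207/15, 6.4/0.9) = 13.8 servings → $27.60.
kale only: max(207/48, 6.4/1.7) = 4.312 servings → $5.39.
spinach + orange with both tight: 2.326 servings and 1.464 servings → $3.15.
spinach + avocado: the both-tight solution has a negative serving — not a feasible corner.
spinach + kale: intersection lies outside the first quadrant.
orange + avocado with both tight: 1.35 servings and 6.511 servings → $14.10.
orange + kale with both tight: 0.3772 servings and 3.676 servings → $4.90.
avocado + kale with both targets exact would need a negative amount; discard.
So the least-cost plan costs $3.15.

$3.15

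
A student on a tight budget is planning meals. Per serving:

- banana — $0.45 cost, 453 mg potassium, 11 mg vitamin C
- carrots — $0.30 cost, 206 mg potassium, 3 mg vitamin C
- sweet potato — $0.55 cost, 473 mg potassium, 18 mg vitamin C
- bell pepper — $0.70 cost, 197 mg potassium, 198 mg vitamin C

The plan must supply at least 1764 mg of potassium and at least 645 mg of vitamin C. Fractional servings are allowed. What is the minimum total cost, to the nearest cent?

$3.32

This is a tiny linear program; its minimum lies at a vertex of the feasible set. List the vertices and price them.
banana only: max(1764/453, 645/11) = 58.64 servings → $26.39.
carrots only: max(1764/206, 645/3) = 215 servings → $64.50.
sweet potato only: max(1764/473, 645/18) = 35.83 servings → $19.71.
bell pepper only: max(1764/197, 645/198) = 8.954 servings → $6.27.
banana + carrots: the both-tight solution has a negative serving — not a feasible corner.
banana + sweet potato: the both-tight solution has a negative serving — not a feasible corner.
banana + bell pepper with both tight: 2.539 servings and 3.117 servings → $3.32.
carrots + sweet potato: the both-tight solution has a negative serving — not a feasible corner.
carrots + bell pepper with both tight: 5.528 servings and 3.174 servings → $3.88.
sweet potato + bell pepper with both tight: 2.466 servings and 3.033 servings → $3.48.
The minimum over all feasible corners is $3.32.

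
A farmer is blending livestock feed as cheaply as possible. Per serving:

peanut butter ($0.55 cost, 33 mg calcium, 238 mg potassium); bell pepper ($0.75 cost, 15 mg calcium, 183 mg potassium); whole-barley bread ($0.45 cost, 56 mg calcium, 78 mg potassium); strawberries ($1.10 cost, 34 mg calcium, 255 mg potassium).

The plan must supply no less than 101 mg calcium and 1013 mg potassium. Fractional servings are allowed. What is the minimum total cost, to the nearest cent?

$2.34

A basic optimal solution has at most two foods positive. Try each food alone and each pair with both targets met exactly.
peanut butter only: max(101/33, 1013/238) = 4.256 servings → $2.34.
bell pepper only: max(101/15, 1013/183) = 6.733 servings → $5.05.
whole-barley bread only: max(101/56, 1013/78) = 12.99 servings → $5.84.
strawberries only: max(101/34, 1013/255) = 3.973 servings → $4.37.
peanut butter + bell pepper with both tight: 1.332 servings and 3.804 servings → $3.59.
peanut butter + whole-barley bread: the both-tight solution has a negative serving — not a feasible corner.
peanut butter + strawberries: intersection lies outside the first quadrant.
bell pepper + whole-barley bread with both tight: 5.381 servings and 0.3622 servings → $4.20.
bell pepper + strawberries with both tight: 3.624 servings and 1.372 servings → $4.23.
whole-barley bread + strawberries: intersection lies outside the first quadrant.
The minimum over all feasible corners is $2.34.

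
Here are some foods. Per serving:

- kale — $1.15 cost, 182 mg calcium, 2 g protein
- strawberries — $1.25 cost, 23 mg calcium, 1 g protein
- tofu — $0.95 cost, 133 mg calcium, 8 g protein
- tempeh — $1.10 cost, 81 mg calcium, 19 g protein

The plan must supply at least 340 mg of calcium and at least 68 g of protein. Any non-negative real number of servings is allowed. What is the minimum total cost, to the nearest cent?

$4.18

An LP optimum is at a vertex; with two nutrient constraints at most two foods are used. Check each candidate.
kale only: max(340/182, 68/2) = 34 servings → $39.10.
strawberries only: max(340/23, 68/1) = 68 servings → $85.00.
tofu only: max(340/133, 68/8) = 8.5 servings → $8.07.
tempeh only: max(340/81, 68/19) = 4.198 servings → $4.62.
kale + strawberries: the both-tight solution has a negative serving — not a feasible corner.
kale + tofu with both targets exact would need a negative amount; discard.
kale + tempeh with both tight: 0.2888 servings and 3.549 servings → $4.24.
strawberries + tofu: intersection lies outside the first quadrant.
strawberries + tempeh with both tight: 2.674 servings and 3.438 servings → $7.12.
tofu + tempeh with both tight: 0.5067 servings and 3.366 servings → $4.18.
Cheapest feasible corner: $4.18.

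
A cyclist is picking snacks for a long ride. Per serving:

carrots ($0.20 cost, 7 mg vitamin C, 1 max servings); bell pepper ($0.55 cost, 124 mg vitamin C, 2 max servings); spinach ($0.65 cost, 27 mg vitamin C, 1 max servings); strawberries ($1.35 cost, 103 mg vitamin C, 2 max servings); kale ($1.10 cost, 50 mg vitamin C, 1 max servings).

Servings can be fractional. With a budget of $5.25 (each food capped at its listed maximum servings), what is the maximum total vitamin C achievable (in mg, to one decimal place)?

Vitamin C per dollar: bell pepper 225.5, strawberries 76.3, kale 45.45, spinach 41.54, carrots 35.
Take 2 servings of bell pepper: spends $1.10, +248.0 mg vitamin C (running total 248.0 mg).
Take 2 servings of strawberries: spends $2.70, +206.0 mg vitamin C (running total 454.0 mg).
Take 1 serving of kale: spends $1.10, +50.0 mg vitamin C (running total 504.0 mg).
Take 0.5385 servings of spinach: spends $0.35, +14.5 mg vitamin C (running total 518.5 mg).
Filling greedily by vitamin C-per-dollar is optimal for one linear limit, giving 518.5 mg.

518.5 mg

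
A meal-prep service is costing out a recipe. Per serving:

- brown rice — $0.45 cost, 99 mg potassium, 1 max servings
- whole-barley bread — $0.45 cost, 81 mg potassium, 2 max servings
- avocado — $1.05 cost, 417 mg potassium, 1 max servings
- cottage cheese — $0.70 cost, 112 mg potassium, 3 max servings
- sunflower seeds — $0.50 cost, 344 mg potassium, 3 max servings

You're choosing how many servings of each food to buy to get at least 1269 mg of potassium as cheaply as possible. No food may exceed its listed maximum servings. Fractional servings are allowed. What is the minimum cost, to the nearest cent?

Cost per mg of potassium: sunflower seeds $0.0015, avocado $0.0025, brown rice $0.0045, whole-barley bread $0.0056, cottage cheese $0.0063.
Take 3 servings of sunflower seeds: +1032.0 mg potassium for $1.50 (total $1.50, still need 237.0 mg).
Take 0.5683 servings of avocado: +237.0 mg potassium for $0.60 (total $2.10, still need 0.0 mg).
Filling from the cheapest source first is optimal under one linear minimum: $2.10.

$2.10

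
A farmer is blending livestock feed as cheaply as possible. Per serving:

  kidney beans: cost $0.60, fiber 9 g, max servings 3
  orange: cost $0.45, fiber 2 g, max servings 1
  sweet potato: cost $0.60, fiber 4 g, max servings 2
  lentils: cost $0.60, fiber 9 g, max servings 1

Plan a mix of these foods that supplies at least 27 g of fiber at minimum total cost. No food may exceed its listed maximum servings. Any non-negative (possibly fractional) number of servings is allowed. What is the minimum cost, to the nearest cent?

Cost per g of fiber: kidney beans $0.0667, lentils $0.0667, sweet potato $0.1500, orange $0.2250.
Take 3 servings of kidney beans: +27.0 g fiber for $1.80 (total $1.80, still need 0.0 g).
Greedy by cheapest-per-g is optimal for a single linear constraint, so the minimum cost is $1.80.

$1.80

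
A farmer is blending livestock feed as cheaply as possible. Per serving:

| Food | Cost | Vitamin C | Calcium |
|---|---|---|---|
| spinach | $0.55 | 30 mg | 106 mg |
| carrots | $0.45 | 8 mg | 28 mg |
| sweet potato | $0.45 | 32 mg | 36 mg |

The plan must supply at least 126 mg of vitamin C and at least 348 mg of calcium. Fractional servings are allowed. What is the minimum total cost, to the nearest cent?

$2.14

Check every corner: each single food scaled to meet both minima, and each pair solved so both constraints bind.
spinach only: max(126/30, 348/106) = 4.2 servings → $2.31.
carrots only: max(126/8, 348/28) = 15.75 servings → $7.09.
sweet potato only: max(126/32, 348/36) = 9.667 servings → $4.35.
spinach + carrots: the both-tight solution has a negative serving — not a feasible corner.
spinach + sweet potato with both tight: 2.855 servings and 1.261 servings → $2.14.
carrots + sweet potato with both tight: 10.86 servings and 1.224 servings → $5.44.
Cheapest feasible corner: $2.14.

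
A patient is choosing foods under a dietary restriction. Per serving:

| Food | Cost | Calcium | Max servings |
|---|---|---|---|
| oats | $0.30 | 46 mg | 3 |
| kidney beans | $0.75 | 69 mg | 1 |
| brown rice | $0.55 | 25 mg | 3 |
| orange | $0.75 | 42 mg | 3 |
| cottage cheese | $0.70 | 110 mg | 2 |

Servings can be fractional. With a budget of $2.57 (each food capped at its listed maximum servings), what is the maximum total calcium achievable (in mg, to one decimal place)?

382.8 mg

Calcium per dollar: cottage cheese 157.1, oats 153.3, kidney beans 92, orange 56, brown rice 45.45.
Take 2 servings of cottage cheese: spends $1.40, +220.0 mg calcium (running total 220.0 mg).
Take 3 servings of oats: spends $0.90, +138.0 mg calcium (running total 358.0 mg).
Take 0.36 servings of kidney beans: spends $0.27, +24.8 mg calcium (running total 382.8 mg).
Filling greedily by calcium-per-dollar is optimal for one linear limit, giving 382.8 mg.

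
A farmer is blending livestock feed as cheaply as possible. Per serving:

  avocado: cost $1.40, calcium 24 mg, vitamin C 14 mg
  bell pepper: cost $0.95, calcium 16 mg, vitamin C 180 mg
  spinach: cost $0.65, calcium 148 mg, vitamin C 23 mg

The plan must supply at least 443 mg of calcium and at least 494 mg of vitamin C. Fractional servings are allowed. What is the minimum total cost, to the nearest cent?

$4.05

Compare the cost at each extreme point of the feasible region.
avocado only: max(443/24, 494/14) = 35.29 servings → $49.40.
bell pepper only: max(443/16, 494/180) = 27.69 servings → $26.30.
spinach only: max(443/148, 494/23) = 21.48 servings → $13.96.
avocado + bell pepper with both tight: 17.54 servings and 1.38 servings → $25.86.
avocado + spinach: intersection lies outside the first quadrant.
bell pepper + spinach with both tight: 2.395 servings and 2.734 servings → $4.05.
Cheapest feasible corner: $4.05.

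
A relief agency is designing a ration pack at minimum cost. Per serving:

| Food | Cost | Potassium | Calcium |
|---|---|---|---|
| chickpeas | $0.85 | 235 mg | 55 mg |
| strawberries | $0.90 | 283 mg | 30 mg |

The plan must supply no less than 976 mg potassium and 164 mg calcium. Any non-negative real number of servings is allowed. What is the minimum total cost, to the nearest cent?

The cheapest plan sits at a corner of the feasible region — with two constraints it uses at most two foods.
chickpeas only: max(976/235, 164/55) = 4.153 servings → $3.53.
strawberries only: max(976/283, 164/30) = 5.467 servings → $4.92.
chickpeas + strawberries with both tight: 2.012 servings and 1.778 servings → $3.31.
So the least-cost plan costs $3.31.

$3.31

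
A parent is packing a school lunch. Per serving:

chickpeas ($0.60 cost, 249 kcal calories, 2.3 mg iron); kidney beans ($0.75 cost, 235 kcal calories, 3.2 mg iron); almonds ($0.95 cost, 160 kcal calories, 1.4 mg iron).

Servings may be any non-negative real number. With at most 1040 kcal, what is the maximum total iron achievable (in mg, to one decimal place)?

14.2 mg

Iron per kcal: kidney beans 0.01362, chickpeas 0.009237, almonds 0.00875.
With no serving limits, spend the whole calories allowance on kidney beans: 1040 kcal / 235 kcal × 3.2 mg = 14.2 mg.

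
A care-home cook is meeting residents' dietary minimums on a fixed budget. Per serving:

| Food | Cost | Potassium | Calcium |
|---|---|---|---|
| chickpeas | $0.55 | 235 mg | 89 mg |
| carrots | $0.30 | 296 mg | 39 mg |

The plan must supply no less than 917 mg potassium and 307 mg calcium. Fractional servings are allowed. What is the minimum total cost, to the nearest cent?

$1.93

Compare the cost at each extreme point of the feasible region.
chickpeas only: max(917/235, 307/89) = 3.902 servings → $2.15.
carrots only: max(917/296, 307/39) = 7.872 servings → $2.36.
chickpeas + carrots with both tight: 3.208 servings and 0.5511 servings → $1.93.
So the least-cost plan costs $1.93.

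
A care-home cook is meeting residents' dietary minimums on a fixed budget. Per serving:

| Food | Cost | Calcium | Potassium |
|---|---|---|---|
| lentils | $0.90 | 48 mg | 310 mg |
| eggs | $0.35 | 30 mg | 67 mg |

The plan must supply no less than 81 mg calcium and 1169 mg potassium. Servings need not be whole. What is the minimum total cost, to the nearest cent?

With two linear requirements the optimum uses one or two foods; enumerate the corners.
lentils only: max(81/48, 1169/310) = 3.771 servings → $3.39.
eggs only: max(81/30, 1169/67) = 17.45 servings → $6.11.
lentils + eggs with both targets exact would need a negative amount; discard.
So the least-cost plan costs $3.39.

$3.39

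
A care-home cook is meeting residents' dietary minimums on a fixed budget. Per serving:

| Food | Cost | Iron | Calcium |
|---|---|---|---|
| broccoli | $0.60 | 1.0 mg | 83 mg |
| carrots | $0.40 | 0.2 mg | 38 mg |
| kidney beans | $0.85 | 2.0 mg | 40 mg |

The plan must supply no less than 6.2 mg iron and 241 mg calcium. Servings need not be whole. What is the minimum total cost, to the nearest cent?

A basic optimal solution has at most two foods positive. Try each food alone and each pair with both targets met exactly.
broccoli only: max(6.2/1.0, 241/83) = 6.2 servings → $3.72.
carrots only: max(6.2/0.2, 241/38) = 31 servings → $12.40.
kidney beans only: max(6.2/2.0, 241/40) = 6.025 servings → $5.12.
broccoli + carrots: the both-tight solution has a negative serving — not a feasible corner.
broccoli + kidney beans with both tight: 1.857 servings and 2.171 servings → $2.96.
carrots + kidney beans with both tight: 3.441 servings and 2.756 servings → $3.72.
The minimum over all feasible corners is $2.96.

$2.96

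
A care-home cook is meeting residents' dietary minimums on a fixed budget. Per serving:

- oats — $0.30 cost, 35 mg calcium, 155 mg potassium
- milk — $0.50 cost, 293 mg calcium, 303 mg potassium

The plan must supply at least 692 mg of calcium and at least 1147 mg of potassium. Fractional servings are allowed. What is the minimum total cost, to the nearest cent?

With two linear requirements the optimum uses one or two foods; enumerate the corners.
oats only: max(692/35, 1147/155) = 19.77 servings → $5.93.
milk only: max(692/293, 1147/303) = 3.785 servings → $1.89.
oats + milk with both tight: 3.631 servings and 1.928 servings → $2.05.
So the least-cost plan costs $1.89.

$1.89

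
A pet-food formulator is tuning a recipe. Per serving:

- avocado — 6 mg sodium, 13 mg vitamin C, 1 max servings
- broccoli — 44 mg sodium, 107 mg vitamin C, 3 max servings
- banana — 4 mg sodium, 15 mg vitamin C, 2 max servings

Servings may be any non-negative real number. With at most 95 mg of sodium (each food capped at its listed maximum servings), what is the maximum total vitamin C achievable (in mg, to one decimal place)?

Vitamin C per mg sodium: banana 3.75, broccoli 2.432, avocado 2.167.
Take 2 servings of banana: uses 8 mg sodium, +30.0 mg vitamin C (running total 30.0 mg).
Take 1.977 servings of broccoli: uses 87 mg sodium, +211.6 mg vitamin C (running total 241.6 mg).
Filling greedily by vitamin C-per-mg sodium is optimal for one linear limit, giving 241.6 mg.

241.6 mg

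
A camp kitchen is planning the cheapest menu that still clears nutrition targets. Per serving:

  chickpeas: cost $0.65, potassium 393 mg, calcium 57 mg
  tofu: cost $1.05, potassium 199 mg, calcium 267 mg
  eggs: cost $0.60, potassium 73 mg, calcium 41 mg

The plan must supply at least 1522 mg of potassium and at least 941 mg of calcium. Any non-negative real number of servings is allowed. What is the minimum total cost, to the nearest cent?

An LP optimum is at a vertex; with two nutrient constraints at most two foods are used. Check each candidate.
chickpeas only: max(1522/393, 941/57) = 16.51 servings → $10.73.
tofu only: max(1522/199, 941/267) = 7.648 servings → $8.03.
eggs only: max(1522/73, 941/41) = 22.95 servings → $13.77.
chickpeas + tofu with both tight: 2.341 servings and 3.025 servings → $4.70.
chickpeas + eggs: the both-tight solution has a negative serving — not a feasible corner.
tofu + eggs with both tight: 0.5552 servings and 19.34 servings → $12.18.
So the least-cost plan costs $4.70.

$4.70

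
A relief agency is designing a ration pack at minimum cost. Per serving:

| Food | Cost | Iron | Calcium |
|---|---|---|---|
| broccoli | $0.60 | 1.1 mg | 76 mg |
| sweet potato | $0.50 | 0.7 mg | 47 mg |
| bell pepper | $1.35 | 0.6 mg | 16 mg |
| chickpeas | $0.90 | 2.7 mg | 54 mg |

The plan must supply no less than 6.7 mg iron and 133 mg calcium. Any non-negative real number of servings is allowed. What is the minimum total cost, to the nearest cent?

$2.23

broccoli only: max(6.7/1.1, 133/76) = 6.091 servings → $3.65.
sweet potato only: max(6.7/0.7, 133/47) = 9.571 servings → $4.79.
bell pepper only: max(6.7/0.6, 133/16) = 11.17 servings → $15.07.
chickpeas only: max(6.7/2.7, 133/54) = 2.481 servings → $2.23.
broccoli + sweet potato: intersection lies outside the first quadrant.
broccoli + bell pepper with both targets exact would need a negative amount; discard.
broccoli + chickpeas: intersection lies outside the first quadrant.
sweet potato + bell pepper with both targets exact would need a negative amount; discard.
sweet potato + chickpeas: the both-tight solution has a negative serving — not a feasible corner.
bell pepper + chickpeas with both targets exact would need a negative amount; discard.
Cheapest feasible corner: $2.23.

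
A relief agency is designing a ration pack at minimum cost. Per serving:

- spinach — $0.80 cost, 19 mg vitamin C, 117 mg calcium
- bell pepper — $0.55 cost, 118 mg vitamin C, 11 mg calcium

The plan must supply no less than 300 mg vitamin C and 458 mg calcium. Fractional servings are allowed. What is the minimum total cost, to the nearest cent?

$4.05

A basic optimal solution has at most two foods positive. Try each food alone and each pair with both targets met exactly.
spinach only: max(300/19, 458/117) = 15.79 servings → $12.63.
bell pepper only: max(300/118, 458/11) = 41.64 servings → $22.90.
spinach + bell pepper with both tight: 3.732 servings and 1.941 servings → $4.05.
So the least-cost plan costs $4.05.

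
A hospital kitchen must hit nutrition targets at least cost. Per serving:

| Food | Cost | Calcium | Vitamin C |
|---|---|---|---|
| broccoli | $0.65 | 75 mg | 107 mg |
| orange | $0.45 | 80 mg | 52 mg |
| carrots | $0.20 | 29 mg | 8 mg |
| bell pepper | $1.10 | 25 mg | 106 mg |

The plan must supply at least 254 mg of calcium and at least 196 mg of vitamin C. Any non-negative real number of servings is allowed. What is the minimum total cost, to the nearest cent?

Check every corner: each single food scaled to meet both minima, and each pair solved so both constraints bind.
broccoli only: max(254/75, 196/107) = 3.387 servings → $2.20.
orange only: max(254/80, 196/52) = 3.769 servings → $1.70.
carrots only: max(254/29, 196/8) = 24.5 servings → $4.90.
bell pepper only: max(254/25, 196/106) = 10.16 servings → $11.18.
broccoli + orange with both tight: 0.5305 servings and 2.678 servings → $1.55.
broccoli + carrots with both tight: 1.459 servings and 4.985 servings → $1.95.
broccoli + bell pepper: the both-tight solution has a negative serving — not a feasible corner.
orange + carrots: the both-tight solution has a negative serving — not a feasible corner.
orange + bell pepper with both tight: 3.067 servings and 0.3443 servings → $1.76.
carrots + bell pepper with both tight: 7.663 servings and 1.271 servings → $2.93.
Cheapest feasible corner: $1.55.

$1.55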